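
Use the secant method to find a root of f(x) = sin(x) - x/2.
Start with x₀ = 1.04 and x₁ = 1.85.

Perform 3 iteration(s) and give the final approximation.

f(x) = sin(x) - x/2
x₀ = 1.04, x₁ = 1.85

Secant formula: x_{n+1} = x_n - f(x_n)(x_n - x_{n-1})/(f(x_n) - f(x_{n-1}))

Iteration 1:
  f(1.040000) = 0.342404
  f(1.850000) = 0.036275
  x_2 = 1.850000 - 0.036275×(1.850000 - 1.040000)/(0.036275 - 0.342404)
       = 1.945982
Iteration 2:
  f(1.850000) = 0.036275
  f(1.945982) = -0.042552
  x_3 = 1.945982 - (-0.042552)×(1.945982 - 1.850000)/(-0.042552 - 0.036275)
       = 1.894170
Iteration 3:
  f(1.945982) = -0.042552
  f(1.894170) = 0.001084
  x_4 = 1.894170 - 0.001084×(1.894170 - 1.945982)/(0.001084 - (-0.042552))
       = 1.895457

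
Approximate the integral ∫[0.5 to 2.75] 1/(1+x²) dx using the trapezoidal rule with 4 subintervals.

f(x) = 1/(1+x²)
a = 0.5, b = 2.75, n = 4
h = (b - a)/n = 0.562500

Trapezoidal rule: (h/2)[f(x₀) + 2f(x₁) + 2f(x₂) + ... + f(xₙ)]

x_0 = 0.5000, f(x_0) = 0.800000, coefficient = 1
x_1 = 1.0625, f(x_1) = 0.469725, coefficient = 2
x_2 = 1.6250, f(x_2) = 0.274678, coefficient = 2
x_3 = 2.1875, f(x_3) = 0.172856, coefficient = 2
x_4 = 2.7500, f(x_4) = 0.116788, coefficient = 1

I ≈ (0.562500/2) × 2.751306 = 0.773805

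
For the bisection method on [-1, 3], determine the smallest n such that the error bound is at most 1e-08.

We need (b-a)/2^n ≤ 1e-08
(3 - (-1))/2^n ≤ 1e-08
4/2^n ≤ 1e-08
2^n ≥ 400000000
n ≥ log₂(400000000) = 28.58
n ≥ 29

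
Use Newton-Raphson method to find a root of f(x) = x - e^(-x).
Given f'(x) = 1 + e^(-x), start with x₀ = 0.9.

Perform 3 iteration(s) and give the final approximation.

f(x) = x - e^(-x)
f'(x) = 1 + e^(-x)
x₀ = 0.9

Newton-Raphson formula: x_{n+1} = x_n - f(x_n)/f'(x_n)

Iteration 1:
  f(0.900000) = 0.493430
  f'(0.900000) = 1.406570
  x_1 = 0.900000 - 0.493430/1.406570 = 0.549196
Iteration 2:
  f(0.549196) = -0.028218
  f'(0.549196) = 1.577414
  x_2 = 0.549196 - (-0.028218)/1.577414 = 0.567085
Iteration 3:
  f(0.567085) = -0.000092
  f'(0.567085) = 1.567177
  x_3 = 0.567085 - (-0.000092)/1.567177 = 0.567143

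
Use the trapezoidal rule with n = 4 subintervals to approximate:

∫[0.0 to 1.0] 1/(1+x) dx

f(x) = 1/(1+x)
a = 0.0, b = 1.0, n = 4
h = (b - a)/n = 0.250000

Trapezoidal rule: (h/2)[f(x₀) + 2f(x₁) + 2f(x₂) + ... + f(xₙ)]

x_0 = 0.0000, f(x_0) = 1.000000, coefficient = 1
x_1 = 0.2500, f(x_1) = 0.800000, coefficient = 2
x_2 = 0.5000, f(x_2) = 0.666667, coefficient = 2
x_3 = 0.7500, f(x_3) = 0.571429, coefficient = 2
x_4 = 1.0000, f(x_4) = 0.500000, coefficient = 1

I ≈ (0.250000/2) × 5.576190 = 0.697024
Exact value: 0.693147
Error: 0.003877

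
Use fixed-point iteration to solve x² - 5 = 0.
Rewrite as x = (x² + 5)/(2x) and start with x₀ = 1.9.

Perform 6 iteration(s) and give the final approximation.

Equation: x² - 5 = 0
Fixed-point form: x = (x² + 5)/(2x)
x₀ = 1.9

x_1 = g(1.900000) = 2.265789
x_2 = g(2.265789) = 2.236263
x_3 = g(2.236263) = 2.236068
x_4 = g(2.236068) = 2.236068
x_5 = g(2.236068) = 2.236068
x_6 = g(2.236068) = 2.236068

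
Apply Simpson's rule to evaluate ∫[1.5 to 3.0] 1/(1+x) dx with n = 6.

f(x) = 1/(1+x)
a = 1.5, b = 3.0, n = 6
h = (b - a)/n = 0.250000

Simpson's rule: (h/3)[f(x₀) + 4f(x₁) + 2f(x₂) + ... + f(xₙ)]

x_0 = 1.5000, f(x_0) = 0.400000, coefficient = 1
x_1 = 1.7500, f(x_1) = 0.363636, coefficient = 4
x_2 = 2.0000, f(x_2) = 0.333333, coefficient = 2
x_3 = 2.2500, f(x_3) = 0.307692, coefficient = 4
x_4 = 2.5000, f(x_4) = 0.285714, coefficient = 2
x_5 = 2.7500, f(x_5) = 0.266667, coefficient = 4
x_6 = 3.0000, f(x_6) = 0.250000, coefficient = 1

I ≈ (0.250000/3) × 5.640077 = 0.470006
Exact value: 0.470004
Error: 0.000003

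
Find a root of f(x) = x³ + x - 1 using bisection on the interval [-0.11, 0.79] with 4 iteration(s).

f(x) = x³ + x - 1
Initial interval: [-0.11, 0.79]

Iteration 1:
  c_1 = (-0.110000 + 0.790000)/2 = 0.340000
  f(c_1) = f(0.340000) = -0.620696
  f(a) × f(c) ≥ 0, new interval: [0.340000, 0.790000]
Iteration 2:
  c_2 = (0.340000 + 0.790000)/2 = 0.565000
  f(c_2) = f(0.565000) = -0.254638
  f(a) × f(c) ≥ 0, new interval: [0.565000, 0.790000]
Iteration 3:
  c_3 = (0.565000 + 0.790000)/2 = 0.677500
  f(c_3) = f(0.677500) = -0.011523
  f(a) × f(c) ≥ 0, new interval: [0.677500, 0.790000]
Iteration 4:
  c_4 = (0.677500 + 0.790000)/2 = 0.733750
  f(c_4) = f(0.733750) = 0.128793
  f(a) × f(c) < 0, new interval: [0.677500, 0.733750]

After 4 iteration(s), the approximation is c_4 = 0.733750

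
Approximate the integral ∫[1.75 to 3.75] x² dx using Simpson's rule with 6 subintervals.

f(x) = x²
a = 1.75, b = 3.75, n = 6
h = (b - a)/n = 0.333333

Simpson's rule: (h/3)[f(x₀) + 4f(x₁) + 2f(x₂) + ... + f(xₙ)]

x_0 = 1.7500, f(x_0) = 3.062500, coefficient = 1
x_1 = 2.0833, f(x_1) = 4.340278, coefficient = 4
x_2 = 2.4167, f(x_2) = 5.840278, coefficient = 2
x_3 = 2.7500, f(x_3) = 7.562500, coefficient = 4
x_4 = 3.0833, f(x_4) = 9.506944, coefficient = 2
x_5 = 3.4167, f(x_5) = 11.673611, coefficient = 4
x_6 = 3.7500, f(x_6) = 14.062500, coefficient = 1

I ≈ (0.333333/3) × 142.125000 = 15.791667
Exact value: 15.791667
Error: 0.000000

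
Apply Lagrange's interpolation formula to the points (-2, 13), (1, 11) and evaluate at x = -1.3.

Lagrange interpolation formula:
P(x) = Σ yᵢ × Lᵢ(x)
where Lᵢ(x) = Π_{j≠i} (x - xⱼ)/(xᵢ - xⱼ)

L_0(-1.3) = (-1.3 - 1)/(-2 - 1) = 0.766667
L_1(-1.3) = (-1.3 - (-2))/(1 - (-2)) = 0.233333

P(-1.3) = 13×L_0(-1.3) + 11×L_1(-1.3)
P(-1.3) = 12.533333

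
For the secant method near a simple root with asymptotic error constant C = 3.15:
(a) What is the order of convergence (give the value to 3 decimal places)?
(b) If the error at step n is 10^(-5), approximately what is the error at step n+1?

(a) Secant method has superlinear convergence with order φ = (1+√5)/2 ≈ 1.618.
    This means |e_{n+1}| ≈ C|e_n|^1.618.

(b) With |e_n| = 10^(-5) and C = 3.15:
    |e_{n+1}| ≈ 3.15 × (10^(-5))^1.618 = 3.15 × 10^(-8.09)

(a) ≈ 1.618 (golden ratio); (b) |e_{n+1}| ≈ 2.559e-08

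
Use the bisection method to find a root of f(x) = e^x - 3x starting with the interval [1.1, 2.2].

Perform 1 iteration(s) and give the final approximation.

f(x) = e^x - 3x
Initial interval: [1.1, 2.2]

Iteration 1:
  c_1 = (1.100000 + 2.200000)/2 = 1.650000
  f(c_1) = f(1.650000) = 0.256980
  f(a) × f(c) < 0, new interval: [1.100000, 1.650000]

After 1 iteration(s), the approximation is c_1 = 1.650000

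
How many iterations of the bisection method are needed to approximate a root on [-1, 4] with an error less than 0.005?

We need (b-a)/2^n ≤ 0.005
(4 - (-1))/2^n ≤ 0.005
5/2^n ≤ 0.005
2^n ≥ 1000
n ≥ log₂(1000) = 9.97
n ≥ 10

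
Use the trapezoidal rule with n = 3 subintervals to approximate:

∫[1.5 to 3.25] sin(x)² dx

f(x) = sin(x)²
a = 1.5, b = 3.25, n = 3
h = (b - a)/n = 0.583333

Trapezoidal rule: (h/2)[f(x₀) + 2f(x₁) + 2f(x₂) + ... + f(xₙ)]

x_0 = 1.5000, f(x_0) = 0.994996, coefficient = 1
x_1 = 2.0833, f(x_1) = 0.759518, coefficient = 2
x_2 = 2.6667, f(x_2) = 0.209098, coefficient = 2
x_3 = 3.2500, f(x_3) = 0.011706, coefficient = 1

I ≈ (0.583333/2) × 2.943935 = 0.858648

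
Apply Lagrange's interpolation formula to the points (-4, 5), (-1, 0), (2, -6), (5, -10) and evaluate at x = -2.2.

Lagrange interpolation formula:
P(x) = Σ yᵢ × Lᵢ(x)
where Lᵢ(x) = Π_{j≠i} (x - xⱼ)/(xᵢ - xⱼ)

L_0(-2.2) = (-2.2 - (-1))/(-4 - (-1)) × (-2.2 - 2)/(-4 - 2) × (-2.2 - 5)/(-4 - 5) = 0.224000
L_1(-2.2) = (-2.2 - (-4))/(-1 - (-4)) × (-2.2 - 2)/(-1 - 2) × (-2.2 - 5)/(-1 - 5) = 1.008000
L_2(-2.2) = (-2.2 - (-4))/(2 - (-4)) × (-2.2 - (-1))/(2 - (-1)) × (-2.2 - 5)/(2 - 5) = -0.288000
L_3(-2.2) = (-2.2 - (-4))/(5 - (-4)) × (-2.2 - (-1))/(5 - (-1)) × (-2.2 - 2)/(5 - 2) = 0.056000

P(-2.2) = 5×L_0(-2.2) + 0×L_1(-2.2) + (-6)×L_2(-2.2) + (-10)×L_3(-2.2)
P(-2.2) = 2.288000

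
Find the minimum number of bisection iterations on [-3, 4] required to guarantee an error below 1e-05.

We need (b-a)/2^n ≤ 1e-05
(4 - (-3))/2^n ≤ 1e-05
7/2^n ≤ 1e-05
2^n ≥ 700000
n ≥ log₂(700000) = 19.42
n ≥ 20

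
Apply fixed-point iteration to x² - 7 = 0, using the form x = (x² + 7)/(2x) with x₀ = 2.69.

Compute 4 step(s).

Equation: x² - 7 = 0
Fixed-point form: x = (x² + 7)/(2x)
x₀ = 2.69

x_1 = g(2.690000) = 2.646115
x_2 = g(2.646115) = 2.645751
x_3 = g(2.645751) = 2.645751
x_4 = g(2.645751) = 2.645751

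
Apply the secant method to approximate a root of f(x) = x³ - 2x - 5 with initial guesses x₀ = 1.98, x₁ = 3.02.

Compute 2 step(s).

f(x) = x³ - 2x - 5
x₀ = 1.98, x₁ = 3.02

Secant formula: x_{n+1} = x_n - f(x_n)(x_n - x_{n-1})/(f(x_n) - f(x_{n-1}))

Iteration 1:
  f(1.980000) = -1.197608
  f(3.020000) = 16.503608
  x_2 = 3.020000 - 16.503608×(3.020000 - 1.980000)/(16.503608 - (-1.197608))
       = 2.050363
Iteration 2:
  f(3.020000) = 16.503608
  f(2.050363) = -0.481023
  x_3 = 2.050363 - (-0.481023)×(2.050363 - 3.020000)/(-0.481023 - 16.503608)
       = 2.077824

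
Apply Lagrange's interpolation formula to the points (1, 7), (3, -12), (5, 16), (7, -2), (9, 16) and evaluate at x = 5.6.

Lagrange interpolation formula:
P(x) = Σ yᵢ × Lᵢ(x)
where Lᵢ(x) = Π_{j≠i} (x - xⱼ)/(xᵢ - xⱼ)

L_0(5.6) = (5.6 - 3)/(1 - 3) × (5.6 - 5)/(1 - 5) × (5.6 - 7)/(1 - 7) × (5.6 - 9)/(1 - 9) = 0.019337
L_1(5.6) = (5.6 - 1)/(3 - 1) × (5.6 - 5)/(3 - 5) × (5.6 - 7)/(3 - 7) × (5.6 - 9)/(3 - 9) = -0.136850
L_2(5.6) = (5.6 - 1)/(5 - 1) × (5.6 - 3)/(5 - 3) × (5.6 - 7)/(5 - 7) × (5.6 - 9)/(5 - 9) = 0.889525
L_3(5.6) = (5.6 - 1)/(7 - 1) × (5.6 - 3)/(7 - 3) × (5.6 - 5)/(7 - 5) × (5.6 - 9)/(7 - 9) = 0.254150
L_4(5.6) = (5.6 - 1)/(9 - 1) × (5.6 - 3)/(9 - 3) × (5.6 - 5)/(9 - 5) × (5.6 - 7)/(9 - 7) = -0.026162

P(5.6) = 7×L_0(5.6) + (-12)×L_1(5.6) + 16×L_2(5.6) + (-2)×L_3(5.6) + 16×L_4(5.6)
P(5.6) = 15.083063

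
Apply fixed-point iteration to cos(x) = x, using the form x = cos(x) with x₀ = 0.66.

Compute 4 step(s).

Equation: cos(x) = x
Fixed-point form: x = cos(x)
x₀ = 0.66

x_1 = g(0.660000) = 0.789992
x_2 = g(0.789992) = 0.703851
x_3 = g(0.703851) = 0.762356
x_4 = g(0.762356) = 0.723211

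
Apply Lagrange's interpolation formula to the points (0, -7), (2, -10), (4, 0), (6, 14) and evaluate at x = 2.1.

Lagrange interpolation formula:
P(x) = Σ yᵢ × Lᵢ(x)
where Lᵢ(x) = Π_{j≠i} (x - xⱼ)/(xᵢ - xⱼ)

L_0(2.1) = (2.1 - 2)/(0 - 2) × (2.1 - 4)/(0 - 4) × (2.1 - 6)/(0 - 6) = -0.015438
L_1(2.1) = (2.1 - 0)/(2 - 0) × (2.1 - 4)/(2 - 4) × (2.1 - 6)/(2 - 6) = 0.972562
L_2(2.1) = (2.1 - 0)/(4 - 0) × (2.1 - 2)/(4 - 2) × (2.1 - 6)/(4 - 6) = 0.051188
L_3(2.1) = (2.1 - 0)/(6 - 0) × (2.1 - 2)/(6 - 2) × (2.1 - 4)/(6 - 4) = -0.008313

P(2.1) = (-7)×L_0(2.1) + (-10)×L_1(2.1) + 0×L_2(2.1) + 14×L_3(2.1)
P(2.1) = -9.733937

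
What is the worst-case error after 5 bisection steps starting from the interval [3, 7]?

Bisection error bound: |error| ≤ (b-a)/2^n
|error| ≤ (7 - 3)/2^5 = 4/2^5
|error| ≤ 0.1250000000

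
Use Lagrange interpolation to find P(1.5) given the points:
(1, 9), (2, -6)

Lagrange interpolation formula:
P(x) = Σ yᵢ × Lᵢ(x)
where Lᵢ(x) = Π_{j≠i} (x - xⱼ)/(xᵢ - xⱼ)

L_0(1.5) = (1.5 - 2)/(1 - 2) = 0.500000
L_1(1.5) = (1.5 - 1)/(2 - 1) = 0.500000

P(1.5) = 9×L_0(1.5) + (-6)×L_1(1.5)
P(1.5) = 1.500000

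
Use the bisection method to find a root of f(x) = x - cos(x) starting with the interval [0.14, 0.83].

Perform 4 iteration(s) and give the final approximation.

f(x) = x - cos(x)
Initial interval: [0.14, 0.83]

Iteration 1:
  c_1 = (0.140000 + 0.830000)/2 = 0.485000
  f(c_1) = f(0.485000) = -0.399675
  f(a) × f(c) ≥ 0, new interval: [0.485000, 0.830000]
Iteration 2:
  c_2 = (0.485000 + 0.830000)/2 = 0.657500
  f(c_2) = f(0.657500) = -0.134023
  f(a) × f(c) ≥ 0, new interval: [0.657500, 0.830000]
Iteration 3:
  c_3 = (0.657500 + 0.830000)/2 = 0.743750
  f(c_3) = f(0.743750) = 0.007815
  f(a) × f(c) < 0, new interval: [0.657500, 0.743750]
Iteration 4:
  c_4 = (0.657500 + 0.743750)/2 = 0.700625
  f(c_4) = f(0.700625) = -0.063814
  f(a) × f(c) ≥ 0, new interval: [0.700625, 0.743750]

After 4 iteration(s), the approximation is c_4 = 0.700625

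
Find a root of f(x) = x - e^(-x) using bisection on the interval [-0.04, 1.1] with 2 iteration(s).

f(x) = x - e^(-x)
Initial interval: [-0.04, 1.1]

Iteration 1:
  c_1 = (-0.040000 + 1.100000)/2 = 0.530000
  f(c_1) = f(0.530000) = -0.058605
  f(a) × f(c) ≥ 0, new interval: [0.530000, 1.100000]
Iteration 2:
  c_2 = (0.530000 + 1.100000)/2 = 0.815000
  f(c_2) = f(0.815000) = 0.372361
  f(a) × f(c) < 0, new interval: [0.530000, 0.815000]

After 2 iteration(s), the approximation is c_2 = 0.815000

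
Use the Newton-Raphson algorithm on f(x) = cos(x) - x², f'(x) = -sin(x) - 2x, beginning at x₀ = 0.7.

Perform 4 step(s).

f(x) = cos(x) - x²
f'(x) = -sin(x) - 2x
x₀ = 0.7

Newton-Raphson formula: x_{n+1} = x_n - f(x_n)/f'(x_n)

Iteration 1:
  f(0.700000) = 0.274842
  f'(0.700000) = -2.044218
  x_1 = 0.700000 - 0.274842/(-2.044218) = 0.834449
Iteration 2:
  f(0.834449) = -0.024718
  f'(0.834449) = -2.409823
  x_2 = 0.834449 - (-0.024718)/(-2.409823) = 0.824191
Iteration 3:
  f(0.824191) = -0.000141
  f'(0.824191) = -2.382382
  x_3 = 0.824191 - (-0.000141)/(-2.382382) = 0.824132
Iteration 4:
  f(0.824132) = 0.000000
  f'(0.824132) = -2.382223
  x_4 = 0.824132 - 0.000000/(-2.382223) = 0.824132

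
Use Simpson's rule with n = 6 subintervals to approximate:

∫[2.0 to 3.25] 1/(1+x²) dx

f(x) = 1/(1+x²)
a = 2.0, b = 3.25, n = 6
h = (b - a)/n = 0.208333

Simpson's rule: (h/3)[f(x₀) + 4f(x₁) + 2f(x₂) + ... + f(xₙ)]

x_0 = 2.0000, f(x_0) = 0.200000, coefficient = 1
x_1 = 2.2083, f(x_1) = 0.170162, coefficient = 4
x_2 = 2.4167, f(x_2) = 0.146193, coefficient = 2
x_3 = 2.6250, f(x_3) = 0.126733, coefficient = 4
x_4 = 2.8333, f(x_4) = 0.110769, coefficient = 2
x_5 = 3.0417, f(x_5) = 0.097544, coefficient = 4
x_6 = 3.2500, f(x_6) = 0.086486, coefficient = 1

I ≈ (0.208333/3) × 2.378169 = 0.165151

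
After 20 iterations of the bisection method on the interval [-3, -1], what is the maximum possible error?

Bisection error bound: |error| ≤ (b-a)/2^n
|error| ≤ (-1 - (-3))/2^20 = 2/2^20
|error| ≤ 0.0000019073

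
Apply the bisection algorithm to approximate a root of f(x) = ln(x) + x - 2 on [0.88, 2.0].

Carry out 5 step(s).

f(x) = ln(x) + x - 2
Initial interval: [0.88, 2.0]

Iteration 1:
  c_1 = (0.880000 + 2.000000)/2 = 1.440000
  f(c_1) = f(1.440000) = -0.195357
  f(a) × f(c) ≥ 0, new interval: [1.440000, 2.000000]
Iteration 2:
  c_2 = (1.440000 + 2.000000)/2 = 1.720000
  f(c_2) = f(1.720000) = 0.262324
  f(a) × f(c) < 0, new interval: [1.440000, 1.720000]
Iteration 3:
  c_3 = (1.440000 + 1.720000)/2 = 1.580000
  f(c_3) = f(1.580000) = 0.037425
  f(a) × f(c) < 0, new interval: [1.440000, 1.580000]
Iteration 4:
  c_4 = (1.440000 + 1.580000)/2 = 1.510000
  f(c_4) = f(1.510000) = -0.077890
  f(a) × f(c) ≥ 0, new interval: [1.510000, 1.580000]
Iteration 5:
  c_5 = (1.510000 + 1.580000)/2 = 1.545000
  f(c_5) = f(1.545000) = -0.019976
  f(a) × f(c) ≥ 0, new interval: [1.545000, 1.580000]

After 5 iteration(s), the approximation is c_5 = 1.545000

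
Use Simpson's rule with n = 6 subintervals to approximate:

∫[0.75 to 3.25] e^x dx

f(x) = e^x
a = 0.75, b = 3.25, n = 6
h = (b - a)/n = 0.416667

Simpson's rule: (h/3)[f(x₀) + 4f(x₁) + 2f(x₂) + ... + f(xₙ)]

x_0 = 0.7500, f(x_0) = 2.117000, coefficient = 1
x_1 = 1.1667, f(x_1) = 3.211271, coefficient = 4
x_2 = 1.5833, f(x_2) = 4.871166, coefficient = 2
x_3 = 2.0000, f(x_3) = 7.389056, coefficient = 4
x_4 = 2.4167, f(x_4) = 11.208436, coefficient = 2
x_5 = 2.8333, f(x_5) = 17.002040, coefficient = 4
x_6 = 3.2500, f(x_6) = 25.790340, coefficient = 1

I ≈ (0.416667/3) × 170.476009 = 23.677224
Exact value: 23.673340
Error: 0.003884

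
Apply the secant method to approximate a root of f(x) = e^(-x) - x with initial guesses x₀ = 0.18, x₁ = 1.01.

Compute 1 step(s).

f(x) = e^(-x) - x
x₀ = 0.18, x₁ = 1.01

Secant formula: x_{n+1} = x_n - f(x_n)(x_n - x_{n-1})/(f(x_n) - f(x_{n-1}))

Iteration 1:
  f(0.180000) = 0.655270
  f(1.010000) = -0.645781
  x_2 = 1.010000 - (-0.645781)×(1.010000 - 0.180000)/(-0.645781 - 0.655270)
       = 0.598027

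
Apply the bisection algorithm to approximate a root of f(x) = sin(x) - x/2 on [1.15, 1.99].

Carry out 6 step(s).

f(x) = sin(x) - x/2
Initial interval: [1.15, 1.99]

Iteration 1:
  c_1 = (1.150000 + 1.990000)/2 = 1.570000
  f(c_1) = f(1.570000) = 0.215000
  f(a) × f(c) ≥ 0, new interval: [1.570000, 1.990000]
Iteration 2:
  c_2 = (1.570000 + 1.990000)/2 = 1.780000
  f(c_2) = f(1.780000) = 0.088197
  f(a) × f(c) ≥ 0, new interval: [1.780000, 1.990000]
Iteration 3:
  c_3 = (1.780000 + 1.990000)/2 = 1.885000
  f(c_3) = f(1.885000) = 0.008543
  f(a) × f(c) ≥ 0, new interval: [1.885000, 1.990000]
Iteration 4:
  c_4 = (1.885000 + 1.990000)/2 = 1.937500
  f(c_4) = f(1.937500) = -0.035236
  f(a) × f(c) < 0, new interval: [1.885000, 1.937500]
Iteration 5:
  c_5 = (1.885000 + 1.937500)/2 = 1.911250
  f(c_5) = f(1.911250) = -0.013022
  f(a) × f(c) < 0, new interval: [1.885000, 1.911250]
Iteration 6:
  c_6 = (1.885000 + 1.911250)/2 = 1.898125
  f(c_6) = f(1.898125) = -0.002158
  f(a) × f(c) < 0, new interval: [1.885000, 1.898125]

After 6 iteration(s), the approximation is c_6 = 1.898125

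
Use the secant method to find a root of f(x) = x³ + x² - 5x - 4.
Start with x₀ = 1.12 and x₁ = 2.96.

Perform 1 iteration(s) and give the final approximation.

f(x) = x³ + x² - 5x - 4
x₀ = 1.12, x₁ = 2.96

Secant formula: x_{n+1} = x_n - f(x_n)(x_n - x_{n-1})/(f(x_n) - f(x_{n-1}))

Iteration 1:
  f(1.120000) = -6.940672
  f(2.960000) = 15.895936
  x_2 = 2.960000 - 15.895936×(2.960000 - 1.120000)/(15.895936 - (-6.940672))
       = 1.679227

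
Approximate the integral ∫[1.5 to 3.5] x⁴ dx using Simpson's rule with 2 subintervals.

f(x) = x⁴
a = 1.5, b = 3.5, n = 2
h = (b - a)/n = 1.000000

Simpson's rule: (h/3)[f(x₀) + 4f(x₁) + 2f(x₂) + ... + f(xₙ)]

x_0 = 1.5000, f(x_0) = 5.062500, coefficient = 1
x_1 = 2.5000, f(x_1) = 39.062500, coefficient = 4
x_2 = 3.5000, f(x_2) = 150.062500, coefficient = 1

I ≈ (1.000000/3) × 311.375000 = 103.791667
Exact value: 103.525000
Error: 0.266667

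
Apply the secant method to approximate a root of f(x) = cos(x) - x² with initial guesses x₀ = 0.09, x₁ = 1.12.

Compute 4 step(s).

f(x) = cos(x) - x²
x₀ = 0.09, x₁ = 1.12

Secant formula: x_{n+1} = x_n - f(x_n)(x_n - x_{n-1})/(f(x_n) - f(x_{n-1}))

Iteration 1:
  f(0.090000) = 0.987853
  f(1.120000) = -0.818718
  x_2 = 1.120000 - (-0.818718)×(1.120000 - 0.090000)/(-0.818718 - 0.987853)
       = 0.653215
Iteration 2:
  f(1.120000) = -0.818718
  f(0.653215) = 0.367443
  x_3 = 0.653215 - 0.367443×(0.653215 - 1.120000)/(0.367443 - (-0.818718))
       = 0.797814
Iteration 3:
  f(0.653215) = 0.367443
  f(0.797814) = 0.061767
  x_4 = 0.797814 - 0.061767×(0.797814 - 0.653215)/(0.061767 - 0.367443)
       = 0.827032
Iteration 4:
  f(0.797814) = 0.061767
  f(0.827032) = -0.006919
  x_5 = 0.827032 - (-0.006919)×(0.827032 - 0.797814)/(-0.006919 - 0.061767)
       = 0.824089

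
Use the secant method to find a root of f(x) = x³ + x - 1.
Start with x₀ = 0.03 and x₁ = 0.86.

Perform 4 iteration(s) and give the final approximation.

f(x) = x³ + x - 1
x₀ = 0.03, x₁ = 0.86

Secant formula: x_{n+1} = x_n - f(x_n)(x_n - x_{n-1})/(f(x_n) - f(x_{n-1}))

Iteration 1:
  f(0.030000) = -0.969973
  f(0.860000) = 0.496056
  x_2 = 0.860000 - 0.496056×(0.860000 - 0.030000)/(0.496056 - (-0.969973))
       = 0.579155
Iteration 2:
  f(0.860000) = 0.496056
  f(0.579155) = -0.226584
  x_3 = 0.579155 - (-0.226584)×(0.579155 - 0.860000)/(-0.226584 - 0.496056)
       = 0.667214
Iteration 3:
  f(0.579155) = -0.226584
  f(0.667214) = -0.035759
  x_4 = 0.667214 - (-0.035759)×(0.667214 - 0.579155)/(-0.035759 - (-0.226584))
       = 0.683716
Iteration 4:
  f(0.667214) = -0.035759
  f(0.683716) = 0.003330
  x_5 = 0.683716 - 0.003330×(0.683716 - 0.667214)/(0.003330 - (-0.035759))
       = 0.682310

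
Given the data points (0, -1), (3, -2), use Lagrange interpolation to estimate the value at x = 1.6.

Lagrange interpolation formula:
P(x) = Σ yᵢ × Lᵢ(x)
where Lᵢ(x) = Π_{j≠i} (x - xⱼ)/(xᵢ - xⱼ)

L_0(1.6) = (1.6 - 3)/(0 - 3) = 0.466667
L_1(1.6) = (1.6 - 0)/(3 - 0) = 0.533333

P(1.6) = (-1)×L_0(1.6) + (-2)×L_1(1.6)
P(1.6) = -1.533333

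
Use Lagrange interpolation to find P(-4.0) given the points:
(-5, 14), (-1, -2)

Lagrange interpolation formula:
P(x) = Σ yᵢ × Lᵢ(x)
where Lᵢ(x) = Π_{j≠i} (x - xⱼ)/(xᵢ - xⱼ)

L_0(-4.0) = (-4.0 - (-1))/(-5 - (-1)) = 0.750000
L_1(-4.0) = (-4.0 - (-5))/(-1 - (-5)) = 0.250000

P(-4.0) = 14×L_0(-4.0) + (-2)×L_1(-4.0)
P(-4.0) = 10.000000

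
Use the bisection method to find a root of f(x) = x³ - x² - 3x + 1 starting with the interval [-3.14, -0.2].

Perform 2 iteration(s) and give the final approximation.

f(x) = x³ - x² - 3x + 1
Initial interval: [-3.14, -0.2]

Iteration 1:
  c_1 = (-3.140000 + (-0.200000))/2 = -1.670000
  f(c_1) = f(-1.670000) = -1.436363
  f(a) × f(c) ≥ 0, new interval: [-1.670000, -0.200000]
Iteration 2:
  c_2 = (-1.670000 + (-0.200000))/2 = -0.935000
  f(c_2) = f(-0.935000) = 2.113375
  f(a) × f(c) < 0, new interval: [-1.670000, -0.935000]

After 2 iteration(s), the approximation is c_2 = -0.935000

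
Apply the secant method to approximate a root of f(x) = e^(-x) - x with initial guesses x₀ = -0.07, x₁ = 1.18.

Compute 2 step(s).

f(x) = e^(-x) - x
x₀ = -0.07, x₁ = 1.18

Secant formula: x_{n+1} = x_n - f(x_n)(x_n - x_{n-1})/(f(x_n) - f(x_{n-1}))

Iteration 1:
  f(-0.070000) = 1.142508
  f(1.180000) = -0.872721
  x_2 = 1.180000 - (-0.872721)×(1.180000 - (-0.070000))/(-0.872721 - 1.142508)
       = 0.638671
Iteration 2:
  f(1.180000) = -0.872721
  f(0.638671) = -0.110678
  x_3 = 0.638671 - (-0.110678)×(0.638671 - 1.180000)/(-0.110678 - (-0.872721))
       = 0.560050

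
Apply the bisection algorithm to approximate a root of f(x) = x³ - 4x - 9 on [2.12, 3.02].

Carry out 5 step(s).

f(x) = x³ - 4x - 9
Initial interval: [2.12, 3.02]

Iteration 1:
  c_1 = (2.120000 + 3.020000)/2 = 2.570000
  f(c_1) = f(2.570000) = -2.305407
  f(a) × f(c) ≥ 0, new interval: [2.570000, 3.020000]
Iteration 2:
  c_2 = (2.570000 + 3.020000)/2 = 2.795000
  f(c_2) = f(2.795000) = 1.654610
  f(a) × f(c) < 0, new interval: [2.570000, 2.795000]
Iteration 3:
  c_3 = (2.570000 + 2.795000)/2 = 2.682500
  f(c_3) = f(2.682500) = -0.427250
  f(a) × f(c) ≥ 0, new interval: [2.682500, 2.795000]
Iteration 4:
  c_4 = (2.682500 + 2.795000)/2 = 2.738750
  f(c_4) = f(2.738750) = 0.587683
  f(a) × f(c) < 0, new interval: [2.682500, 2.738750]
Iteration 5:
  c_5 = (2.682500 + 2.738750)/2 = 2.710625
  f(c_5) = f(2.710625) = 0.073784
  f(a) × f(c) < 0, new interval: [2.682500, 2.710625]

After 5 iteration(s), the approximation is c_5 = 2.710625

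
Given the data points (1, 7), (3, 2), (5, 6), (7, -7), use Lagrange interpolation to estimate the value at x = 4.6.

Lagrange interpolation formula:
P(x) = Σ yᵢ × Lᵢ(x)
where Lᵢ(x) = Π_{j≠i} (x - xⱼ)/(xᵢ - xⱼ)

L_0(4.6) = (4.6 - 3)/(1 - 3) × (4.6 - 5)/(1 - 5) × (4.6 - 7)/(1 - 7) = -0.032000
L_1(4.6) = (4.6 - 1)/(3 - 1) × (4.6 - 5)/(3 - 5) × (4.6 - 7)/(3 - 7) = 0.216000
L_2(4.6) = (4.6 - 1)/(5 - 1) × (4.6 - 3)/(5 - 3) × (4.6 - 7)/(5 - 7) = 0.864000
L_3(4.6) = (4.6 - 1)/(7 - 1) × (4.6 - 3)/(7 - 3) × (4.6 - 5)/(7 - 5) = -0.048000

P(4.6) = 7×L_0(4.6) + 2×L_1(4.6) + 6×L_2(4.6) + (-7)×L_3(4.6)
P(4.6) = 5.728000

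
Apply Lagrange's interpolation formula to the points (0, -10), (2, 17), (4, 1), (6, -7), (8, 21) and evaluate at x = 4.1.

Lagrange interpolation formula:
P(x) = Σ yᵢ × Lᵢ(x)
where Lᵢ(x) = Π_{j≠i} (x - xⱼ)/(xᵢ - xⱼ)

L_0(4.1) = (4.1 - 2)/(0 - 2) × (4.1 - 4)/(0 - 4) × (4.1 - 6)/(0 - 6) × (4.1 - 8)/(0 - 8) = 0.004052
L_1(4.1) = (4.1 - 0)/(2 - 0) × (4.1 - 4)/(2 - 4) × (4.1 - 6)/(2 - 6) × (4.1 - 8)/(2 - 8) = -0.031647
L_2(4.1) = (4.1 - 0)/(4 - 0) × (4.1 - 2)/(4 - 2) × (4.1 - 6)/(4 - 6) × (4.1 - 8)/(4 - 8) = 0.996877
L_3(4.1) = (4.1 - 0)/(6 - 0) × (4.1 - 2)/(6 - 2) × (4.1 - 4)/(6 - 4) × (4.1 - 8)/(6 - 8) = 0.034978
L_4(4.1) = (4.1 - 0)/(8 - 0) × (4.1 - 2)/(8 - 2) × (4.1 - 4)/(8 - 4) × (4.1 - 6)/(8 - 6) = -0.004260

P(4.1) = (-10)×L_0(4.1) + 17×L_1(4.1) + 1×L_2(4.1) + (-7)×L_3(4.1) + 21×L_4(4.1)
P(4.1) = 0.084046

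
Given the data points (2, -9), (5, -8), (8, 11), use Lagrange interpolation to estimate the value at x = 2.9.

Lagrange interpolation formula:
P(x) = Σ yᵢ × Lᵢ(x)
where Lᵢ(x) = Π_{j≠i} (x - xⱼ)/(xᵢ - xⱼ)

L_0(2.9) = (2.9 - 5)/(2 - 5) × (2.9 - 8)/(2 - 8) = 0.595000
L_1(2.9) = (2.9 - 2)/(5 - 2) × (2.9 - 8)/(5 - 8) = 0.510000
L_2(2.9) = (2.9 - 2)/(8 - 2) × (2.9 - 5)/(8 - 5) = -0.105000

P(2.9) = (-9)×L_0(2.9) + (-8)×L_1(2.9) + 11×L_2(2.9)
P(2.9) = -10.590000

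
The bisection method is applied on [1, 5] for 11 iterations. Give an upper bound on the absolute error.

Bisection error bound: |error| ≤ (b-a)/2^n
|error| ≤ (5 - 1)/2^11 = 4/2^11
|error| ≤ 0.0019531250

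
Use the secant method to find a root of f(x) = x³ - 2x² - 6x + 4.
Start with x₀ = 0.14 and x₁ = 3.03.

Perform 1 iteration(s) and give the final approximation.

f(x) = x³ - 2x² - 6x + 4
x₀ = 0.14, x₁ = 3.03

Secant formula: x_{n+1} = x_n - f(x_n)(x_n - x_{n-1})/(f(x_n) - f(x_{n-1}))

Iteration 1:
  f(0.140000) = 3.123544
  f(3.030000) = -4.723673
  x_2 = 3.030000 - (-4.723673)×(3.030000 - 0.140000)/(-4.723673 - 3.123544)
       = 1.290350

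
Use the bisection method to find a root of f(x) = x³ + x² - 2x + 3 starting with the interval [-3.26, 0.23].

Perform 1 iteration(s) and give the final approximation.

f(x) = x³ + x² - 2x + 3
Initial interval: [-3.26, 0.23]

Iteration 1:
  c_1 = (-3.260000 + 0.230000)/2 = -1.515000
  f(c_1) = f(-1.515000) = 4.847959
  f(a) × f(c) < 0, new interval: [-3.260000, -1.515000]

After 1 iteration(s), the approximation is c_1 = -1.515000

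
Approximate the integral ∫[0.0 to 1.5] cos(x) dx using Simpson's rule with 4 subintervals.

f(x) = cos(x)
a = 0.0, b = 1.5, n = 4
h = (b - a)/n = 0.375000

Simpson's rule: (h/3)[f(x₀) + 4f(x₁) + 2f(x₂) + ... + f(xₙ)]

x_0 = 0.0000, f(x_0) = 1.000000, coefficient = 1
x_1 = 0.3750, f(x_1) = 0.930508, coefficient = 4
x_2 = 0.7500, f(x_2) = 0.731689, coefficient = 2
x_3 = 1.1250, f(x_3) = 0.431177, coefficient = 4
x_4 = 1.5000, f(x_4) = 0.070737, coefficient = 1

I ≈ (0.375000/3) × 7.980851 = 0.997606
Exact value: 0.997495
Error: 0.000111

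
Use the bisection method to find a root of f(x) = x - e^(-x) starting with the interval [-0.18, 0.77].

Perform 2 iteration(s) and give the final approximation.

f(x) = x - e^(-x)
Initial interval: [-0.18, 0.77]

Iteration 1:
  c_1 = (-0.180000 + 0.770000)/2 = 0.295000
  f(c_1) = f(0.295000) = -0.449532
  f(a) × f(c) ≥ 0, new interval: [0.295000, 0.770000]
Iteration 2:
  c_2 = (0.295000 + 0.770000)/2 = 0.532500
  f(c_2) = f(0.532500) = -0.054635
  f(a) × f(c) ≥ 0, new interval: [0.532500, 0.770000]

After 2 iteration(s), the approximation is c_2 = 0.532500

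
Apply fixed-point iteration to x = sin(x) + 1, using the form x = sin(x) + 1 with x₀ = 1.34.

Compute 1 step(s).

Equation: x = sin(x) + 1
Fixed-point form: x = sin(x) + 1
x₀ = 1.34

x_1 = g(1.340000) = 1.973485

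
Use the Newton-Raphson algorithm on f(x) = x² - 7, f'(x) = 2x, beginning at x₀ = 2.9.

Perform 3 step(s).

f(x) = x² - 7
f'(x) = 2x
x₀ = 2.9

Newton-Raphson formula: x_{n+1} = x_n - f(x_n)/f'(x_n)

Iteration 1:
  f(2.900000) = 1.410000
  f'(2.900000) = 5.800000
  x_1 = 2.900000 - 1.410000/5.800000 = 2.656897
Iteration 2:
  f(2.656897) = 0.059099
  f'(2.656897) = 5.313793
  x_2 = 2.656897 - 0.059099/5.313793 = 2.645775
Iteration 3:
  f(2.645775) = 0.000124
  f'(2.645775) = 5.291549
  x_3 = 2.645775 - 0.000124/5.291549 = 2.645751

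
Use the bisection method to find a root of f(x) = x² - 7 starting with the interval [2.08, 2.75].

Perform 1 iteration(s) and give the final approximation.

f(x) = x² - 7
Initial interval: [2.08, 2.75]

Iteration 1:
  c_1 = (2.080000 + 2.750000)/2 = 2.415000
  f(c_1) = f(2.415000) = -1.167775
  f(a) × f(c) ≥ 0, new interval: [2.415000, 2.750000]

After 1 iteration(s), the approximation is c_1 = 2.415000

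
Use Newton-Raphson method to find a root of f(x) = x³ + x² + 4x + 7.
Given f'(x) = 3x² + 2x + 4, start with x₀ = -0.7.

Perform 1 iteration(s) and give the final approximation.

f(x) = x³ + x² + 4x + 7
f'(x) = 3x² + 2x + 4
x₀ = -0.7

Newton-Raphson formula: x_{n+1} = x_n - f(x_n)/f'(x_n)

Iteration 1:
  f(-0.700000) = 4.347000
  f'(-0.700000) = 4.070000
  x_1 = -0.700000 - 4.347000/4.070000 = -1.768059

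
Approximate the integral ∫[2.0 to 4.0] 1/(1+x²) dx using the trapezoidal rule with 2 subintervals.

f(x) = 1/(1+x²)
a = 2.0, b = 4.0, n = 2
h = (b - a)/n = 1.000000

Trapezoidal rule: (h/2)[f(x₀) + 2f(x₁) + 2f(x₂) + ... + f(xₙ)]

x_0 = 2.0000, f(x_0) = 0.200000, coefficient = 1
x_1 = 3.0000, f(x_1) = 0.100000, coefficient = 2
x_2 = 4.0000, f(x_2) = 0.058824, coefficient = 1

I ≈ (1.000000/2) × 0.458824 = 0.229412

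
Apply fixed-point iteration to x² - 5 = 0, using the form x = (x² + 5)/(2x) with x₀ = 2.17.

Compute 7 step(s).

Equation: x² - 5 = 0
Fixed-point form: x = (x² + 5)/(2x)
x₀ = 2.17

x_1 = g(2.170000) = 2.237074
x_2 = g(2.237074) = 2.236068
x_3 = g(2.236068) = 2.236068
x_4 = g(2.236068) = 2.236068
x_5 = g(2.236068) = 2.236068
x_6 = g(2.236068) = 2.236068
x_7 = g(2.236068) = 2.236068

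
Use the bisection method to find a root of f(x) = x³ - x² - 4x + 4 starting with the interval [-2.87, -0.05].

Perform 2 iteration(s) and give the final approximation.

f(x) = x³ - x² - 4x + 4
Initial interval: [-2.87, -0.05]

Iteration 1:
  c_1 = (-2.870000 + (-0.050000))/2 = -1.460000
  f(c_1) = f(-1.460000) = 4.596264
  f(a) × f(c) < 0, new interval: [-2.870000, -1.460000]
Iteration 2:
  c_2 = (-2.870000 + (-1.460000))/2 = -2.165000
  f(c_2) = f(-2.165000) = -2.175067
  f(a) × f(c) ≥ 0, new interval: [-2.165000, -1.460000]

After 2 iteration(s), the approximation is c_2 = -2.165000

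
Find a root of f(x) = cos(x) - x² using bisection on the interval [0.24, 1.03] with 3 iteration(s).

f(x) = cos(x) - x²
Initial interval: [0.24, 1.03]

Iteration 1:
  c_1 = (0.240000 + 1.030000)/2 = 0.635000
  f(c_1) = f(0.635000) = 0.401847
  f(a) × f(c) ≥ 0, new interval: [0.635000, 1.030000]
Iteration 2:
  c_2 = (0.635000 + 1.030000)/2 = 0.832500
  f(c_2) = f(0.832500) = -0.020027
  f(a) × f(c) < 0, new interval: [0.635000, 0.832500]
Iteration 3:
  c_3 = (0.635000 + 0.832500)/2 = 0.733750
  f(c_3) = f(0.733750) = 0.204279
  f(a) × f(c) ≥ 0, new interval: [0.733750, 0.832500]

After 3 iteration(s), the approximation is c_3 = 0.733750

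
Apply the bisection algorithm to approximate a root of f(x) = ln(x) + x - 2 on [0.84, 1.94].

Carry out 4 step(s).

f(x) = ln(x) + x - 2
Initial interval: [0.84, 1.94]

Iteration 1:
  c_1 = (0.840000 + 1.940000)/2 = 1.390000
  f(c_1) = f(1.390000) = -0.280696
  f(a) × f(c) ≥ 0, new interval: [1.390000, 1.940000]
Iteration 2:
  c_2 = (1.390000 + 1.940000)/2 = 1.665000
  f(c_2) = f(1.665000) = 0.174825
  f(a) × f(c) < 0, new interval: [1.390000, 1.665000]
Iteration 3:
  c_3 = (1.390000 + 1.665000)/2 = 1.527500
  f(c_3) = f(1.527500) = -0.048868
  f(a) × f(c) ≥ 0, new interval: [1.527500, 1.665000]
Iteration 4:
  c_4 = (1.527500 + 1.665000)/2 = 1.596250
  f(c_4) = f(1.596250) = 0.063907
  f(a) × f(c) < 0, new interval: [1.527500, 1.596250]

After 4 iteration(s), the approximation is c_4 = 1.596250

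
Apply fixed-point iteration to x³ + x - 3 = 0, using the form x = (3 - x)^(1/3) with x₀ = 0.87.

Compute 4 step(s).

Equation: x³ + x - 3 = 0
Fixed-point form: x = (3 - x)^(1/3)
x₀ = 0.87

x_1 = g(0.870000) = 1.286648
x_2 = g(1.286648) = 1.196600
x_3 = g(1.196600) = 1.217206
x_4 = g(1.217206) = 1.212552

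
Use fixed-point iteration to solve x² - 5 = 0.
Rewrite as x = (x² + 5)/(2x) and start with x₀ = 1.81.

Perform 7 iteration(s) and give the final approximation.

Equation: x² - 5 = 0
Fixed-point form: x = (x² + 5)/(2x)
x₀ = 1.81

x_1 = g(1.810000) = 2.286215
x_2 = g(2.286215) = 2.236618
x_3 = g(2.236618) = 2.236068
x_4 = g(2.236068) = 2.236068
x_5 = g(2.236068) = 2.236068
x_6 = g(2.236068) = 2.236068
x_7 = g(2.236068) = 2.236068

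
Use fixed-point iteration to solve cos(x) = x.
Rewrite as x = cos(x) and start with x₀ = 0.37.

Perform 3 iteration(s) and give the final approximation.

Equation: cos(x) = x
Fixed-point form: x = cos(x)
x₀ = 0.37

x_1 = g(0.370000) = 0.932327
x_2 = g(0.932327) = 0.595967
x_3 = g(0.595967) = 0.827606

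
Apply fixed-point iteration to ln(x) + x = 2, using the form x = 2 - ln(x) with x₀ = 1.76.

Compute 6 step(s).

Equation: ln(x) + x = 2
Fixed-point form: x = 2 - ln(x)
x₀ = 1.76

x_1 = g(1.760000) = 1.434686
x_2 = g(1.434686) = 1.639054
x_3 = g(1.639054) = 1.505881
x_4 = g(1.505881) = 1.590622
x_5 = g(1.590622) = 1.535875
x_6 = g(1.535875) = 1.570900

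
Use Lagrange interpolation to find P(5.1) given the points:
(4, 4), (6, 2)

Lagrange interpolation formula:
P(x) = Σ yᵢ × Lᵢ(x)
where Lᵢ(x) = Π_{j≠i} (x - xⱼ)/(xᵢ - xⱼ)

L_0(5.1) = (5.1 - 6)/(4 - 6) = 0.450000
L_1(5.1) = (5.1 - 4)/(6 - 4) = 0.550000

P(5.1) = 4×L_0(5.1) + 2×L_1(5.1)
P(5.1) = 2.900000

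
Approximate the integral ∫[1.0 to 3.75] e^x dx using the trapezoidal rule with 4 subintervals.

f(x) = e^x
a = 1.0, b = 3.75, n = 4
h = (b - a)/n = 0.687500

Trapezoidal rule: (h/2)[f(x₀) + 2f(x₁) + 2f(x₂) + ... + f(xₙ)]

x_0 = 1.0000, f(x_0) = 2.718282, coefficient = 1
x_1 = 1.6875, f(x_1) = 5.405949, coefficient = 2
x_2 = 2.3750, f(x_2) = 10.751013, coefficient = 2
x_3 = 3.0625, f(x_3) = 21.380943, coefficient = 2
x_4 = 3.7500, f(x_4) = 42.521082, coefficient = 1

I ≈ (0.687500/2) × 120.315174 = 41.358341
Exact value: 39.802800
Error: 1.555541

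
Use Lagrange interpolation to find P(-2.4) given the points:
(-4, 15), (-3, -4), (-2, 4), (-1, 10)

Lagrange interpolation formula:
P(x) = Σ yᵢ × Lᵢ(x)
where Lᵢ(x) = Π_{j≠i} (x - xⱼ)/(xᵢ - xⱼ)

L_0(-2.4) = (-2.4 - (-3))/(-4 - (-3)) × (-2.4 - (-2))/(-4 - (-2)) × (-2.4 - (-1))/(-4 - (-1)) = -0.056000
L_1(-2.4) = (-2.4 - (-4))/(-3 - (-4)) × (-2.4 - (-2))/(-3 - (-2)) × (-2.4 - (-1))/(-3 - (-1)) = 0.448000
L_2(-2.4) = (-2.4 - (-4))/(-2 - (-4)) × (-2.4 - (-3))/(-2 - (-3)) × (-2.4 - (-1))/(-2 - (-1)) = 0.672000
L_3(-2.4) = (-2.4 - (-4))/(-1 - (-4)) × (-2.4 - (-3))/(-1 - (-3)) × (-2.4 - (-2))/(-1 - (-2)) = -0.064000

P(-2.4) = 15×L_0(-2.4) + (-4)×L_1(-2.4) + 4×L_2(-2.4) + 10×L_3(-2.4)
P(-2.4) = -0.584000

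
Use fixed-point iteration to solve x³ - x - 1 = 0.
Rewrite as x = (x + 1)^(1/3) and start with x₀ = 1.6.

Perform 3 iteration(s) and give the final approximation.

Equation: x³ - x - 1 = 0
Fixed-point form: x = (x + 1)^(1/3)
x₀ = 1.6

x_1 = g(1.600000) = 1.375069
x_2 = g(1.375069) = 1.334214
x_3 = g(1.334214) = 1.326519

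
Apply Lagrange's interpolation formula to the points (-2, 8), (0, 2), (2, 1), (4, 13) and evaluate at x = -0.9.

Lagrange interpolation formula:
P(x) = Σ yᵢ × Lᵢ(x)
where Lᵢ(x) = Π_{j≠i} (x - xⱼ)/(xᵢ - xⱼ)

L_0(-0.9) = (-0.9 - 0)/(-2 - 0) × (-0.9 - 2)/(-2 - 2) × (-0.9 - 4)/(-2 - 4) = 0.266437
L_1(-0.9) = (-0.9 - (-2))/(0 - (-2)) × (-0.9 - 2)/(0 - 2) × (-0.9 - 4)/(0 - 4) = 0.976938
L_2(-0.9) = (-0.9 - (-2))/(2 - (-2)) × (-0.9 - 0)/(2 - 0) × (-0.9 - 4)/(2 - 4) = -0.303188
L_3(-0.9) = (-0.9 - (-2))/(4 - (-2)) × (-0.9 - 0)/(4 - 0) × (-0.9 - 2)/(4 - 2) = 0.059812

P(-0.9) = 8×L_0(-0.9) + 2×L_1(-0.9) + 1×L_2(-0.9) + 13×L_3(-0.9)
P(-0.9) = 4.559750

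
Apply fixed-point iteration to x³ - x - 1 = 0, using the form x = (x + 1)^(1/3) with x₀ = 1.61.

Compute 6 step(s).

Equation: x³ - x - 1 = 0
Fixed-point form: x = (x + 1)^(1/3)
x₀ = 1.61

x_1 = g(1.610000) = 1.376830
x_2 = g(1.376830) = 1.334543
x_3 = g(1.334543) = 1.326582
x_4 = g(1.326582) = 1.325072
x_5 = g(1.325072) = 1.324785
x_6 = g(1.324785) = 1.324731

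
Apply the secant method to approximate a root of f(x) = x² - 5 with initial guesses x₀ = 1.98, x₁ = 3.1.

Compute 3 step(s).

f(x) = x² - 5
x₀ = 1.98, x₁ = 3.1

Secant formula: x_{n+1} = x_n - f(x_n)(x_n - x_{n-1})/(f(x_n) - f(x_{n-1}))

Iteration 1:
  f(1.980000) = -1.079600
  f(3.100000) = 4.610000
  x_2 = 3.100000 - 4.610000×(3.100000 - 1.980000)/(4.610000 - (-1.079600))
       = 2.192520
Iteration 2:
  f(3.100000) = 4.610000
  f(2.192520) = -0.192857
  x_3 = 2.192520 - (-0.192857)×(2.192520 - 3.100000)/(-0.192857 - 4.610000)
       = 2.228959
Iteration 3:
  f(2.192520) = -0.192857
  f(2.228959) = -0.031740
  x_4 = 2.228959 - (-0.031740)×(2.228959 - 2.192520)/(-0.031740 - (-0.192857))
       = 2.236138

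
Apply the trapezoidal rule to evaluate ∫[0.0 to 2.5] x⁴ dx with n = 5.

f(x) = x⁴
a = 0.0, b = 2.5, n = 5
h = (b - a)/n = 0.500000

Trapezoidal rule: (h/2)[f(x₀) + 2f(x₁) + 2f(x₂) + ... + f(xₙ)]

x_0 = 0.0000, f(x_0) = 0.000000, coefficient = 1
x_1 = 0.5000, f(x_1) = 0.062500, coefficient = 2
x_2 = 1.0000, f(x_2) = 1.000000, coefficient = 2
x_3 = 1.5000, f(x_3) = 5.062500, coefficient = 2
x_4 = 2.0000, f(x_4) = 16.000000, coefficient = 2
x_5 = 2.5000, f(x_5) = 39.062500, coefficient = 1

I ≈ (0.500000/2) × 83.312500 = 20.828125
Exact value: 19.531250
Error: 1.296875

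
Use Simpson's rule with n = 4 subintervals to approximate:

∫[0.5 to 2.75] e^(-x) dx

f(x) = e^(-x)
a = 0.5, b = 2.75, n = 4
h = (b - a)/n = 0.562500

Simpson's rule: (h/3)[f(x₀) + 4f(x₁) + 2f(x₂) + ... + f(xₙ)]

x_0 = 0.5000, f(x_0) = 0.606531, coefficient = 1
x_1 = 1.0625, f(x_1) = 0.345591, coefficient = 4
x_2 = 1.6250, f(x_2) = 0.196912, coefficient = 2
x_3 = 2.1875, f(x_3) = 0.112197, coefficient = 4
x_4 = 2.7500, f(x_4) = 0.063928, coefficient = 1

I ≈ (0.562500/3) × 2.895432 = 0.542894
Exact value: 0.542603
Error: 0.000291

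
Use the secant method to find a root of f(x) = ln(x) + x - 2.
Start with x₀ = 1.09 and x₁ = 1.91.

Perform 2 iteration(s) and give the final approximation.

f(x) = ln(x) + x - 2
x₀ = 1.09, x₁ = 1.91

Secant formula: x_{n+1} = x_n - f(x_n)(x_n - x_{n-1})/(f(x_n) - f(x_{n-1}))

Iteration 1:
  f(1.090000) = -0.823822
  f(1.910000) = 0.557103
  x_2 = 1.910000 - 0.557103×(1.910000 - 1.090000)/(0.557103 - (-0.823822))
       = 1.579190
Iteration 2:
  f(1.910000) = 0.557103
  f(1.579190) = 0.036101
  x_3 = 1.579190 - 0.036101×(1.579190 - 1.910000)/(0.036101 - 0.557103)
       = 1.556267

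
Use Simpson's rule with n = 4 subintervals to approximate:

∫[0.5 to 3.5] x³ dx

f(x) = x³
a = 0.5, b = 3.5, n = 4
h = (b - a)/n = 0.750000

Simpson's rule: (h/3)[f(x₀) + 4f(x₁) + 2f(x₂) + ... + f(xₙ)]

x_0 = 0.5000, f(x_0) = 0.125000, coefficient = 1
x_1 = 1.2500, f(x_1) = 1.953125, coefficient = 4
x_2 = 2.0000, f(x_2) = 8.000000, coefficient = 2
x_3 = 2.7500, f(x_3) = 20.796875, coefficient = 4
x_4 = 3.5000, f(x_4) = 42.875000, coefficient = 1

I ≈ (0.750000/3) × 150.000000 = 37.500000
Exact value: 37.500000
Error: 0.000000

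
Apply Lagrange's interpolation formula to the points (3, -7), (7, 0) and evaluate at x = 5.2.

Lagrange interpolation formula:
P(x) = Σ yᵢ × Lᵢ(x)
where Lᵢ(x) = Π_{j≠i} (x - xⱼ)/(xᵢ - xⱼ)

L_0(5.2) = (5.2 - 7)/(3 - 7) = 0.450000
L_1(5.2) = (5.2 - 3)/(7 - 3) = 0.550000

P(5.2) = (-7)×L_0(5.2) + 0×L_1(5.2)
P(5.2) = -3.150000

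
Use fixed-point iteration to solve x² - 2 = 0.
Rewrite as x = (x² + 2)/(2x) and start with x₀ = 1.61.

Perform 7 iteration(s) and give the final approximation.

Equation: x² - 2 = 0
Fixed-point form: x = (x² + 2)/(2x)
x₀ = 1.61

x_1 = g(1.610000) = 1.426118
x_2 = g(1.426118) = 1.414263
x_3 = g(1.414263) = 1.414214
x_4 = g(1.414214) = 1.414214
x_5 = g(1.414214) = 1.414214
x_6 = g(1.414214) = 1.414214
x_7 = g(1.414214) = 1.414214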